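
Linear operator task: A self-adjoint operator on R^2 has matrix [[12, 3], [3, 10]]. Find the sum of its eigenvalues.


For a self-adjoint (symmetric) matrix, the eigenvalues are real.
The sum of eigenvalues equals the trace of the matrix.
trace = 12 + 10 = 22

22


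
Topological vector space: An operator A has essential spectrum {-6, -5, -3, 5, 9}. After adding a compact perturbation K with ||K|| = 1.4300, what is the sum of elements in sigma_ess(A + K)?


By Weyl's theorem, the essential spectrum is invariant under compact perturbations.
sigma_ess(A + K) = sigma_ess(A) = {-6, -5, -3, 5, 9}
Sum = -6 + -5 + -3 + 5 + 9 = 0

0


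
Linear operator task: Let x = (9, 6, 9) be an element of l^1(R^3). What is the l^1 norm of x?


The l^1 norm equals the sum of absolute values of all components.
||x||_1 = 9 + 6 + 9
= 24

24.0000


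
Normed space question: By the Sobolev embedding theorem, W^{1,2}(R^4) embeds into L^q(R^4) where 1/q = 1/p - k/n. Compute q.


Using the Sobolev embedding formula: 1/q = 1/p - k/n
1/q = 1/2 - 1/4 = 1/4
q = 1/(1/4) = 4

4.0000


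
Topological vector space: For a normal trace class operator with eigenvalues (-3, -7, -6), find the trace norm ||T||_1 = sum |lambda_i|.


For a normal operator, singular values equal |eigenvalues|.
Trace norm = sum |lambda_i| = 3 + 7 + 6
= 16

16


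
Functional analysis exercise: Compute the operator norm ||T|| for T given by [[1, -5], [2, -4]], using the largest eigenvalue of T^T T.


A^T A = [[5, -13], [-13, 41]]
trace(A^T A) = 46, det(A^T A) = 36
discriminant = 46^2 - 4*36 = 1972
Largest eigenvalue of A^T A = (trace + sqrt(disc))/2 = 45.2036
||T|| = sqrt(45.2036) = 6.7234

6.7234


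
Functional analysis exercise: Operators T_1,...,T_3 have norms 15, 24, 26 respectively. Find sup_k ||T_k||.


By the Uniform Boundedness Principle, the supremum of norms is finite.
sup_k ||T_k|| = max(15, 24, 26) = 26

26


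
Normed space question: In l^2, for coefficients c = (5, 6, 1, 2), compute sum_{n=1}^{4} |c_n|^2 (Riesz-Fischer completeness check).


sum |c_n|^2 = 5^2 + 6^2 + 1^2 + 2^2
= 25 + 36 + 1 + 4
= 66

66


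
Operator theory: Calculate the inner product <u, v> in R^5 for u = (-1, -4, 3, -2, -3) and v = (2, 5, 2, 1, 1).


Computing the standard inner product <u, v> = sum u_i * v_i
= -1*2 + -4*5 + 3*2 + -2*1 + -3*1
= -2 + -20 + 6 + -2 + -3
= -21

-21


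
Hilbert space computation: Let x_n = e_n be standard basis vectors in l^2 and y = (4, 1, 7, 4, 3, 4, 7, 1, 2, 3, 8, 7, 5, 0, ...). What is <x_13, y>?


x_13 = e_13 is the standard basis vector with 1 in position 13.
<x_13, y> = y_13 = 5
As n -> infinity, <x_n, y> -> 0, confirming weak convergence of (x_n) to 0.

5


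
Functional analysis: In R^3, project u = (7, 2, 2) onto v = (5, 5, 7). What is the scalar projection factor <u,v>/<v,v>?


Computing <u,v> = 7*5 + 2*5 + 2*7 = 59
Computing <v,v> = 5^2 + 5^2 + 7^2 = 99
Projection coefficient = 59/99 = 0.5960

0.5960


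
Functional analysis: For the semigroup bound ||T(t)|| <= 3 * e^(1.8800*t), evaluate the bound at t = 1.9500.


||T(1.9500)|| <= 3 * exp(1.8800 * 1.9500)
= 3 * exp(3.6660)
= 3 * 39.0952
= 117.2856

117.2856


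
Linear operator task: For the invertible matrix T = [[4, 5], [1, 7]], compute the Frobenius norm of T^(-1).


det(T) = 4*7 - 5*1 = 23
T^(-1) = (1/23) * [[7, -5], [-1, 4]] = [[0.3043, -0.2174], [-0.0435, 0.1739]]
||T^(-1)||_F^2 = 0.3043^2 + (-0.2174)^2 + (-0.0435)^2 + 0.1739^2 = 0.1720
||T^(-1)||_F = sqrt(0.1720) = 0.4148

0.4148


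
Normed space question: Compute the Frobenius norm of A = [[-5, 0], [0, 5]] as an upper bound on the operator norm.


||A||_F^2 = sum a_ij^2
= (-5)^2 + 0^2 + 0^2 + 5^2
= 25 + 0 + 0 + 25 = 50
||A||_F = sqrt(50) = 7.0711

7.0711


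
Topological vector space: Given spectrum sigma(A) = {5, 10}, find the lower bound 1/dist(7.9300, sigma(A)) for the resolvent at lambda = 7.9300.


dist(7.9300, {5, 10}) = min(|7.9300 - 5|, |7.9300 - 10|)
= min(2.9300, 2.0700) = 2.0700
Resolvent bound = 1/2.0700 = 0.4831

0.4831


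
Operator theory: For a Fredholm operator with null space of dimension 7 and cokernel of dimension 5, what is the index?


The Fredholm index is defined as ind(T) = dim(ker T) - dim(coker T)
= 7 - 5
= 2

2


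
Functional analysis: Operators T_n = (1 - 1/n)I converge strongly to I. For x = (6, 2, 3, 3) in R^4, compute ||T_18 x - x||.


T_18 x - x = (1 - 1/18)x - x = -x/18
||x|| = sqrt(58) = 7.6158
||T_18 x - x|| = ||x||/18 = 7.6158/18 = 0.4231

0.4231


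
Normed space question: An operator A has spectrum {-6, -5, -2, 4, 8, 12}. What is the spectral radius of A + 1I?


Spectrum of A + 1I = {-5, -4, -1, 5, 9, 13}
Spectral radius = max |lambda| over the shifted spectrum
= max(5, 4, 1, 5, 9, 13) = 13

13


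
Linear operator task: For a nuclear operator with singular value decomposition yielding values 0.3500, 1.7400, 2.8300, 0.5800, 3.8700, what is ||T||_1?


The nuclear norm is the sum of all singular values.
||T||_1 = 0.3500 + 1.7400 + 2.8300 + 0.5800 + 3.8700
= 9.3700

9.3700


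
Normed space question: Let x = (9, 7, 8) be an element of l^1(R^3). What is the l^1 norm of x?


The l^1 norm equals the sum of absolute values of all components.
||x||_1 = 9 + 7 + 8
= 24

24.0000


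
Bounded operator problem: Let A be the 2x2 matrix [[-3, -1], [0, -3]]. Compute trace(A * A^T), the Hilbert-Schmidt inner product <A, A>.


trace(A * A^T) = sum of squares of all entries
= (-3)^2 + (-1)^2 + 0^2 + (-3)^2
= 9 + 1 + 0 + 9
= 19

19


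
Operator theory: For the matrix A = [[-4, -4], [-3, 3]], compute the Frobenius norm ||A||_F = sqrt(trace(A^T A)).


||A||_F^2 = sum a_ij^2
= (-4)^2 + (-4)^2 + (-3)^2 + 3^2
= 16 + 16 + 9 + 9 = 50
||A||_F = sqrt(50) = 7.0711

7.0711


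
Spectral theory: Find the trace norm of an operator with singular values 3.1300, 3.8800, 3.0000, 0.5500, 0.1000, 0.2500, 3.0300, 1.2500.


The nuclear norm is the sum of all singular values.
||T||_1 = 3.1300 + 3.8800 + 3.0000 + 0.5500 + 0.1000 + 0.2500 + 3.0300 + 1.2500
= 15.1900

15.1900


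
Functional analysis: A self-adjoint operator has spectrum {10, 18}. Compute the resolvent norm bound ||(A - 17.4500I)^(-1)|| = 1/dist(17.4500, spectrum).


dist(17.4500, {10, 18}) = min(|17.4500 - 10|, |17.4500 - 18|)
= min(7.4500, 0.5500) = 0.5500
Resolvent bound = 1/0.5500 = 1.8182

1.8182


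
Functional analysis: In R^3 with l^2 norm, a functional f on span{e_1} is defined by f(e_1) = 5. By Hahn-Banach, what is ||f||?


The norm of f is given by ||f|| = sup_{||x||=1} |f(x)|.
On span{e_1}, ||e_1|| = 1, so ||f|| = |f(e_1)| / ||e_1||
= |5| / 1 = 5.0000

5.0000


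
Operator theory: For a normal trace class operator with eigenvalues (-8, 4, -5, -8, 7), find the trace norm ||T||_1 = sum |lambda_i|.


For a normal operator, singular values equal |eigenvalues|.
Trace norm = sum |lambda_i| = 8 + 4 + 5 + 8 + 7
= 32

32


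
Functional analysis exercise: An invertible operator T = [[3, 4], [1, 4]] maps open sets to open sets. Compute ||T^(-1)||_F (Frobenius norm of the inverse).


det(T) = 3*4 - 4*1 = 8
T^(-1) = (1/8) * [[4, -4], [-1, 3]] = [[0.5000, -0.5000], [-0.1250, 0.3750]]
||T^(-1)||_F^2 = 0.5000^2 + (-0.5000)^2 + (-0.1250)^2 + 0.3750^2 = 0.6562
||T^(-1)||_F = sqrt(0.6562) = 0.8101

0.8101


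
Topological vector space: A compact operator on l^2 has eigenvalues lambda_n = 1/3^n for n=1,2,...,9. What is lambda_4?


The eigenvalue formula gives lambda_4 = 1/3^4
= 1/81
= 0.0123

0.0123


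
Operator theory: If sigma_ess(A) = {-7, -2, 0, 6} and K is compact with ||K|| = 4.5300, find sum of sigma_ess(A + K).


By Weyl's theorem, the essential spectrum is invariant under compact perturbations.
sigma_ess(A + K) = sigma_ess(A) = {-7, -2, 0, 6}
Sum = -7 + -2 + 0 + 6 = -3

-3


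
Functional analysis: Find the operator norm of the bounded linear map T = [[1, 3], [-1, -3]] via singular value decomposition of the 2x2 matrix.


A^T A = [[2, 6], [6, 18]]
trace(A^T A) = 20, det(A^T A) = 0
discriminant = 20^2 - 4*0 = 400
Largest eigenvalue of A^T A = (trace + sqrt(disc))/2 = 20.0000
||T|| = sqrt(20.0000) = 4.4721

4.4721


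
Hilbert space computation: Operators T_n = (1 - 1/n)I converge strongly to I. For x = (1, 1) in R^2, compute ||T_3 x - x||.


T_3 x - x = (1 - 1/3)x - x = -x/3
||x|| = sqrt(2) = 1.4142
||T_3 x - x|| = ||x||/3 = 1.4142/3 = 0.4714

0.4714


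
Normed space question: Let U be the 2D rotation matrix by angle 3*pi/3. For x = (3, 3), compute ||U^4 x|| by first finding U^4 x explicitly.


U is a rotation by theta = 3*pi/3
U^4 = rotation by 4*theta = 12*pi/3 = 0*pi/3 (mod 2*pi)
cos(0*pi/3) = 1.0000, sin(0*pi/3) = 0.0000
U^4 x = (1.0000 * 3 - 0.0000 * 3, 0.0000 * 3 + 1.0000 * 3)
= (3.0000, 3.0000)
||U^4 x|| = sqrt(3.0000^2 + 3.0000^2) = sqrt(18.0000) = 4.2426

4.2426


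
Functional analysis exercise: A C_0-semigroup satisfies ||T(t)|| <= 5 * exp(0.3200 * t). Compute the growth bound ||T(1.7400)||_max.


||T(1.7400)|| <= 5 * exp(0.3200 * 1.7400)
= 5 * exp(0.5568)
= 5 * 1.7451
= 8.7254

8.7254


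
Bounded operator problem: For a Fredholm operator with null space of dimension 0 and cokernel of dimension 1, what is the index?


The Fredholm index is defined as ind(T) = dim(ker T) - dim(coker T)
= 0 - 1
= -1

-1


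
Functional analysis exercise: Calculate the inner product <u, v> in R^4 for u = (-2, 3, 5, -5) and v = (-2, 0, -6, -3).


Computing the standard inner product <u, v> = sum u_i * v_i
= -2*-2 + 3*0 + 5*-6 + -5*-3
= 4 + 0 + -30 + 15
= -11

-11


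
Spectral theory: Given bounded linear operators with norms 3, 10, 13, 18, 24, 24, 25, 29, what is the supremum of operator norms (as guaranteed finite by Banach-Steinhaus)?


By the Uniform Boundedness Principle, the supremum of norms is finite.
sup_k ||T_k|| = max(3, 10, 13, 18, 24, 24, 25, 29) = 29

29


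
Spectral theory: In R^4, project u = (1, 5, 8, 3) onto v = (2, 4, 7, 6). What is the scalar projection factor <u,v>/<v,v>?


Computing <u,v> = 1*2 + 5*4 + 8*7 + 3*6 = 96
Computing <v,v> = 2^2 + 4^2 + 7^2 + 6^2 = 105
Projection coefficient = 96/105 = 0.9143

0.9143


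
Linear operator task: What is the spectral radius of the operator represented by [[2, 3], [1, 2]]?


For a 2x2 matrix, eigenvalues satisfy lambda^2 - (trace)*lambda + det = 0
trace = 2 + 2 = 4
det = 2*2 - 3*1 = 1
discriminant = 4^2 - 4*(1) = 12
spectral radius = max |eigenvalue| = 3.7321

3.7321


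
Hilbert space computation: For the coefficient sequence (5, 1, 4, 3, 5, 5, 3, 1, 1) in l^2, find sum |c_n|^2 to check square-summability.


sum |c_n|^2 = 5^2 + 1^2 + 4^2 + 3^2 + 5^2 + 5^2 + 3^2 + 1^2 + 1^2
= 25 + 1 + 16 + 9 + 25 + 25 + 9 + 1 + 1
= 112

112


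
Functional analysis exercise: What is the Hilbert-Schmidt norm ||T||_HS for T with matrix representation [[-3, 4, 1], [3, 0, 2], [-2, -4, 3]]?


The Hilbert-Schmidt norm is sqrt(sum of squares of all entries).
Sum of squares = (-3)^2 + 4^2 + 1^2 + 3^2 + 0^2 + 2^2 + (-2)^2 + (-4)^2 + 3^2
= 9 + 16 + 1 + 9 + 0 + 4 + 4 + 16 + 9 = 68
||T||_HS = sqrt(68) = 8.2462

8.2462


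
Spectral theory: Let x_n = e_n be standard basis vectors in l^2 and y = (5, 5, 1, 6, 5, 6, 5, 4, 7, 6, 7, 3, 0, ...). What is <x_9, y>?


x_9 = e_9 is the standard basis vector with 1 in position 9.
<x_9, y> = y_9 = 7
As n -> infinity, <x_n, y> -> 0, confirming weak convergence of (x_n) to 0.

7


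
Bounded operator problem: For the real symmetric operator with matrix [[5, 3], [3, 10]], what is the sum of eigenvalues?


For a self-adjoint (symmetric) matrix, the eigenvalues are real.
The sum of eigenvalues equals the trace of the matrix.
trace = 5 + 10 = 15

15


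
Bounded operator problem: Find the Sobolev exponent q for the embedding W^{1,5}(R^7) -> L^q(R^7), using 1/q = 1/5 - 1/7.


Using the Sobolev embedding formula: 1/q = 1/p - k/n
1/q = 1/5 - 1/7 = 2/35
q = 1/(2/35) = 35/2 = 17.5000

17.5000


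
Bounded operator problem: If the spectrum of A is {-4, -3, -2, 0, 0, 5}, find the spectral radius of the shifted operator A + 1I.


Spectrum of A + 1I = {-3, -2, -1, 1, 1, 6}
Spectral radius = max |lambda| over the shifted spectrum
= max(3, 2, 1, 1, 1, 6) = 6

6


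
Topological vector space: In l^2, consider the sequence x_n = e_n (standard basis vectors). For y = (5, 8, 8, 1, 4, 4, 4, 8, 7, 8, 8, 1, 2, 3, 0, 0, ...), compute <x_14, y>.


x_14 = e_14 is the standard basis vector with 1 in position 14.
<x_14, y> = y_14 = 3
As n -> infinity, <x_n, y> -> 0, confirming weak convergence of (x_n) to 0.

3


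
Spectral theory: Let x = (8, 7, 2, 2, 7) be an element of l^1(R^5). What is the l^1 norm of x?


The l^1 norm equals the sum of absolute values of all components.
||x||_1 = 8 + 7 + 2 + 2 + 7
= 26

26.0000


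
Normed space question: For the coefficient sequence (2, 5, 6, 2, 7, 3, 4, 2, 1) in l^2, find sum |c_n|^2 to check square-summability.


sum |c_n|^2 = 2^2 + 5^2 + 6^2 + 2^2 + 7^2 + 3^2 + 4^2 + 2^2 + 1^2
= 4 + 25 + 36 + 4 + 49 + 9 + 16 + 4 + 1
= 148

148


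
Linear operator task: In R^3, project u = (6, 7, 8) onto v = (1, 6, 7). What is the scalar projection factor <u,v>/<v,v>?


Computing <u,v> = 6*1 + 7*6 + 8*7 = 104
Computing <v,v> = 1^2 + 6^2 + 7^2 = 86
Projection coefficient = 104/86 = 1.2093

1.2093


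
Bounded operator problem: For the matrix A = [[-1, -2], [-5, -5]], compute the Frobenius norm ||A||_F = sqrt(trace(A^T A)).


||A||_F^2 = sum a_ij^2
= (-1)^2 + (-2)^2 + (-5)^2 + (-5)^2
= 1 + 4 + 25 + 25 = 55
||A||_F = sqrt(55) = 7.4162

7.4162


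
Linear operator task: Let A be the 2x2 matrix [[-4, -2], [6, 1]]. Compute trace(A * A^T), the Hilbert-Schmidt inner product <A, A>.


trace(A * A^T) = sum of squares of all entries
= (-4)^2 + (-2)^2 + 6^2 + 1^2
= 16 + 4 + 36 + 1
= 57

57


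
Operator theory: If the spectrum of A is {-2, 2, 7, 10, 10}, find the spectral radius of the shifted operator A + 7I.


Spectrum of A + 7I = {5, 9, 14, 17, 17}
Spectral radius = max |lambda| over the shifted spectrum
= max(5, 9, 14, 17, 17) = 17

17


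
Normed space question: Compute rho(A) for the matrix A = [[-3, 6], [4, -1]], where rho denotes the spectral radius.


For a 2x2 matrix, eigenvalues satisfy lambda^2 - (trace)*lambda + det = 0
trace = -3 + -1 = -4
det = -3*-1 - 6*4 = -21
discriminant = (-4)^2 - 4*(-21) = 100
spectral radius = max |eigenvalue| = 7.0000

7.0000


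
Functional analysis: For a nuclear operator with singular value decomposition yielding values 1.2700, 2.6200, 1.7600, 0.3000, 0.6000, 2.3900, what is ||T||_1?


The nuclear norm is the sum of all singular values.
||T||_1 = 1.2700 + 2.6200 + 1.7600 + 0.3000 + 0.6000 + 2.3900
= 8.9400

8.9400


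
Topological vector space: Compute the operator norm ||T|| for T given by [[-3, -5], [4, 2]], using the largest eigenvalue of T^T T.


A^T A = [[25, 23], [23, 29]]
trace(A^T A) = 54, det(A^T A) = 196
discriminant = 54^2 - 4*196 = 2132
Largest eigenvalue of A^T A = (trace + sqrt(disc))/2 = 50.0868
||T|| = sqrt(50.0868) = 7.0772

7.0772


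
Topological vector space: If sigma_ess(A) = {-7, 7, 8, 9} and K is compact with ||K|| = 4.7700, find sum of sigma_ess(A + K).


By Weyl's theorem, the essential spectrum is invariant under compact perturbations.
sigma_ess(A + K) = sigma_ess(A) = {-7, 7, 8, 9}
Sum = -7 + 7 + 8 + 9 = 17

17


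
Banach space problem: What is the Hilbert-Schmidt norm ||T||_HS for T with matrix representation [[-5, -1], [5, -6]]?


The Hilbert-Schmidt norm is sqrt(sum of squares of all entries).
Sum of squares = (-5)^2 + (-1)^2 + 5^2 + (-6)^2
= 25 + 1 + 25 + 36 = 87
||T||_HS = sqrt(87) = 9.3274

9.3274


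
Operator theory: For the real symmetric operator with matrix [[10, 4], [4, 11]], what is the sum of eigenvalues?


For a self-adjoint (symmetric) matrix, the eigenvalues are real.
The sum of eigenvalues equals the trace of the matrix.
trace = 10 + 11 = 21

21


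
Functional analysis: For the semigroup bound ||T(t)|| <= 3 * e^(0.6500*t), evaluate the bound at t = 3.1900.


||T(3.1900)|| <= 3 * exp(0.6500 * 3.1900)
= 3 * exp(2.0735)
= 3 * 7.9526
= 23.8578

23.8578


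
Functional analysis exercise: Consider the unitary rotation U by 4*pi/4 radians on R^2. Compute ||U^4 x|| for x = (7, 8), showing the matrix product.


U is a rotation by theta = 4*pi/4
U^4 = rotation by 4*theta = 16*pi/4 = 0*pi/4 (mod 2*pi)
cos(0*pi/4) = 1.0000, sin(0*pi/4) = 0.0000
U^4 x = (1.0000 * 7 - 0.0000 * 8, 0.0000 * 7 + 1.0000 * 8)
= (7.0000, 8.0000)
||U^4 x|| = sqrt(7.0000^2 + 8.0000^2) = sqrt(113.0000) = 10.6301

10.6301


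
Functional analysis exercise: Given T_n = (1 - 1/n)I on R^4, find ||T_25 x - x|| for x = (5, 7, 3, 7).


T_25 x - x = (1 - 1/25)x - x = -x/25
||x|| = sqrt(132) = 11.4891
||T_25 x - x|| = ||x||/25 = 11.4891/25 = 0.4596

0.4596


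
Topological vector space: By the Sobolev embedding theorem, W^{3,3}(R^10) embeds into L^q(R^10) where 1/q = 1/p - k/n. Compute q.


Using the Sobolev embedding formula: 1/q = 1/p - k/n
1/q = 1/3 - 3/10 = 1/30
q = 1/(1/30) = 30

30.0000


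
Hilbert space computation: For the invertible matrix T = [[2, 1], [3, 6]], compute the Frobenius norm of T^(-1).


det(T) = 2*6 - 1*3 = 9
T^(-1) = (1/9) * [[6, -1], [-3, 2]] = [[0.6667, -0.1111], [-0.3333, 0.2222]]
||T^(-1)||_F^2 = 0.6667^2 + (-0.1111)^2 + (-0.3333)^2 + 0.2222^2 = 0.6173
||T^(-1)||_F = sqrt(0.6173) = 0.7857

0.7857


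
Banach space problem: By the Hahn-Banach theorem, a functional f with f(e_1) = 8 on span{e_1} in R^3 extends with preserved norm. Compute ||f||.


The norm of f is given by ||f|| = sup_{||x||=1} |f(x)|.
On span{e_1}, ||e_1|| = 1, so ||f|| = |f(e_1)| / ||e_1||
= |8| / 1 = 8.0000

8.0000


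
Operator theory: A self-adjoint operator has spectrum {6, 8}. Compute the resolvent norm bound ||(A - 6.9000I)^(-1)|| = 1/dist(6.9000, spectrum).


dist(6.9000, {6, 8}) = min(|6.9000 - 6|, |6.9000 - 8|)
= min(0.9000, 1.1000) = 0.9000
Resolvent bound = 1/0.9000 = 1.1111

1.1111


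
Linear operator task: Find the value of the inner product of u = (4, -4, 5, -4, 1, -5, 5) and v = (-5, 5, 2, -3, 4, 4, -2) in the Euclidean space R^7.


Computing the standard inner product <u, v> = sum u_i * v_i
= 4*-5 + -4*5 + 5*2 + -4*-3 + 1*4 + -5*4 + 5*-2
= -20 + -20 + 10 + 12 + 4 + -20 + -10
= -44

-44


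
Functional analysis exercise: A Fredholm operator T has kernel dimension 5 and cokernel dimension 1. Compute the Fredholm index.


The Fredholm index is defined as ind(T) = dim(ker T) - dim(coker T)
= 5 - 1
= 4

4


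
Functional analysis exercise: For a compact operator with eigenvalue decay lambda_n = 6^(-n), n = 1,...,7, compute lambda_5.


The eigenvalue formula gives lambda_5 = 1/6^5
= 1/7776
= 1.2860e-04

1.2860e-04


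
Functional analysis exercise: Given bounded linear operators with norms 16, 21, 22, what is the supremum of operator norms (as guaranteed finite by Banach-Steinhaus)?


By the Uniform Boundedness Principle, the supremum of norms is finite.
sup_k ||T_k|| = max(16, 21, 22) = 22

22


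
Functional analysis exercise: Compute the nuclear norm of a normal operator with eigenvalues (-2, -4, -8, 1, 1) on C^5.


For a normal operator, singular values equal |eigenvalues|.
Trace norm = sum |lambda_i| = 2 + 4 + 8 + 1 + 1
= 16

16


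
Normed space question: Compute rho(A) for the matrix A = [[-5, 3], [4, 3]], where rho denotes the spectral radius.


For a 2x2 matrix, eigenvalues satisfy lambda^2 - (trace)*lambda + det = 0
trace = -5 + 3 = -2
det = -5*3 - 3*4 = -27
discriminant = (-2)^2 - 4*(-27) = 112
spectral radius = max |eigenvalue| = 6.2915

6.2915


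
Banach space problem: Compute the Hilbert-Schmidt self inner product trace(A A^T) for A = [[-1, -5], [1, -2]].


trace(A * A^T) = sum of squares of all entries
= (-1)^2 + (-5)^2 + 1^2 + (-2)^2
= 1 + 25 + 1 + 4
= 31

31


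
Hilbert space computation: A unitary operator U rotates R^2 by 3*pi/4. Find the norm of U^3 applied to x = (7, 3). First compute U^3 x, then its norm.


U is a rotation by theta = 3*pi/4
U^3 = rotation by 3*theta = 9*pi/4 = 1*pi/4 (mod 2*pi)
cos(1*pi/4) = 0.7071, sin(1*pi/4) = 0.7071
U^3 x = (0.7071 * 7 - 0.7071 * 3, 0.7071 * 7 + 0.7071 * 3)
= (2.8284, 7.0711)
||U^3 x|| = sqrt(2.8284^2 + 7.0711^2) = sqrt(58.0000) = 7.6158

7.6158


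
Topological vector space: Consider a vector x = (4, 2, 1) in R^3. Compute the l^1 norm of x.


The l^1 norm equals the sum of absolute values of all components.
||x||_1 = 4 + 2 + 1
= 7

7.0000


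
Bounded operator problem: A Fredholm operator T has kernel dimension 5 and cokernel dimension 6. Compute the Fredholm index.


The Fredholm index is defined as ind(T) = dim(ker T) - dim(coker T)
= 5 - 6
= -1

-1


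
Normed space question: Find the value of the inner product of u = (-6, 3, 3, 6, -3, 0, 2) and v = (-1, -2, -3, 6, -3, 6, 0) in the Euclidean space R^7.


Computing the standard inner product <u, v> = sum u_i * v_i
= -6*-1 + 3*-2 + 3*-3 + 6*6 + -3*-3 + 0*6 + 2*0
= 6 + -6 + -9 + 36 + 9 + 0 + 0
= 36

36


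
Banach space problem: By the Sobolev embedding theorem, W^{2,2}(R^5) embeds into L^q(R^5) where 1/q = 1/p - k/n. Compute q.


Using the Sobolev embedding formula: 1/q = 1/p - k/n
1/q = 1/2 - 2/5 = 1/10
q = 1/(1/10) = 10

10.0000


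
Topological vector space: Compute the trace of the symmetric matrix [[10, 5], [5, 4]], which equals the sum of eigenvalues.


For a self-adjoint (symmetric) matrix, the eigenvalues are real.
The sum of eigenvalues equals the trace of the matrix.
trace = 10 + 4 = 14

14


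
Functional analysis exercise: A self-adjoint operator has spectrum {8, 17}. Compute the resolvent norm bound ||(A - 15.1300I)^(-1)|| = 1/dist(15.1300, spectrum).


dist(15.1300, {8, 17}) = min(|15.1300 - 8|, |15.1300 - 17|)
= min(7.1300, 1.8700) = 1.8700
Resolvent bound = 1/1.8700 = 0.5348

0.5348


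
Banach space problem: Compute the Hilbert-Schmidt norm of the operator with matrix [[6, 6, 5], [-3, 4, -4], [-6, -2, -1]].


The Hilbert-Schmidt norm is sqrt(sum of squares of all entries).
Sum of squares = 6^2 + 6^2 + 5^2 + (-3)^2 + 4^2 + (-4)^2 + (-6)^2 + (-2)^2 + (-1)^2
= 36 + 36 + 25 + 9 + 16 + 16 + 36 + 4 + 1 = 179
||T||_HS = sqrt(179) = 13.3791

13.3791


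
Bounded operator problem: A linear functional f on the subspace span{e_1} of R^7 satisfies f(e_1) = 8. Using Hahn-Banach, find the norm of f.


The norm of f is given by ||f|| = sup_{||x||=1} |f(x)|.
On span{e_1}, ||e_1|| = 1, so ||f|| = |f(e_1)| / ||e_1||
= |8| / 1 = 8.0000

8.0000


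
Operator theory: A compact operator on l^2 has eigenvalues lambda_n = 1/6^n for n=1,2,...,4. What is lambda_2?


The eigenvalue formula gives lambda_2 = 1/6^2
= 1/36
= 0.0278

0.0278


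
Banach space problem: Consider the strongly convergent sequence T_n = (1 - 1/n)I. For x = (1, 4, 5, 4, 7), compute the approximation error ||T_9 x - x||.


T_9 x - x = (1 - 1/9)x - x = -x/9
||x|| = sqrt(107) = 10.3441
||T_9 x - x|| = ||x||/9 = 10.3441/9 = 1.1493

1.1493


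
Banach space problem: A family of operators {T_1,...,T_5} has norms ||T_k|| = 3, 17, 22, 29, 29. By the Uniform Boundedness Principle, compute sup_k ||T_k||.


By the Uniform Boundedness Principle, the supremum of norms is finite.
sup_k ||T_k|| = max(3, 17, 22, 29, 29) = 29

29


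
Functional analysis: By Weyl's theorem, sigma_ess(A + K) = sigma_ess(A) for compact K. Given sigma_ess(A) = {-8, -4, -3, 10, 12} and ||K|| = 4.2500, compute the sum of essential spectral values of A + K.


By Weyl's theorem, the essential spectrum is invariant under compact perturbations.
sigma_ess(A + K) = sigma_ess(A) = {-8, -4, -3, 10, 12}
Sum = -8 + -4 + -3 + 10 + 12 = 7

7


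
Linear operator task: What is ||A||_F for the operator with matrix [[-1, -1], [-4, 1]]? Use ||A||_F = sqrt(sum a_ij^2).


||A||_F^2 = sum a_ij^2
= (-1)^2 + (-1)^2 + (-4)^2 + 1^2
= 1 + 1 + 16 + 1 = 19
||A||_F = sqrt(19) = 4.3589

4.3589


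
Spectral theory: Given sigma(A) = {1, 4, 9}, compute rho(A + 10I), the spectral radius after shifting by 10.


Spectrum of A + 10I = {11, 14, 19}
Spectral radius = max |lambda| over the shifted spectrum
= max(11, 14, 19) = 19

19


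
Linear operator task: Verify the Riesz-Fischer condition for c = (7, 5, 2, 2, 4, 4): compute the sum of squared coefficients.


sum |c_n|^2 = 7^2 + 5^2 + 2^2 + 2^2 + 4^2 + 4^2
= 49 + 25 + 4 + 4 + 16 + 16
= 114

114


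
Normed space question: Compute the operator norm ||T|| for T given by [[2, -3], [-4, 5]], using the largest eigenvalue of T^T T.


A^T A = [[20, -26], [-26, 34]]
trace(A^T A) = 54, det(A^T A) = 4
discriminant = 54^2 - 4*4 = 2900
Largest eigenvalue of A^T A = (trace + sqrt(disc))/2 = 53.9258
||T|| = sqrt(53.9258) = 7.3434

7.3434


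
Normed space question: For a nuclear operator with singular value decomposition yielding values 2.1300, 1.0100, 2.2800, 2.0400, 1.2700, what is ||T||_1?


The nuclear norm is the sum of all singular values.
||T||_1 = 2.1300 + 1.0100 + 2.2800 + 2.0400 + 1.2700
= 8.7300

8.7300


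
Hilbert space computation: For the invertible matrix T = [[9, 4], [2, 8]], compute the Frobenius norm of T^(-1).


det(T) = 9*8 - 4*2 = 64
T^(-1) = (1/64) * [[8, -4], [-2, 9]] = [[0.1250, -0.0625], [-0.0312, 0.1406]]
||T^(-1)||_F^2 = 0.1250^2 + (-0.0625)^2 + (-0.0312)^2 + 0.1406^2 = 0.0403
||T^(-1)||_F = sqrt(0.0403) = 0.2007

0.2007


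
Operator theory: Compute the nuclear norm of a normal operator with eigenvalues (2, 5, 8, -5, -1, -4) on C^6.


For a normal operator, singular values equal |eigenvalues|.
Trace norm = sum |lambda_i| = 2 + 5 + 8 + 5 + 1 + 4
= 25

25


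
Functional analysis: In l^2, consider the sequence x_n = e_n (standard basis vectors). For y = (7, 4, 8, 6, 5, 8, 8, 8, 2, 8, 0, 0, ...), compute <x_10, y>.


x_10 = e_10 is the standard basis vector with 1 in position 10.
<x_10, y> = y_10 = 8
As n -> infinity, <x_n, y> -> 0, confirming weak convergence of (x_n) to 0.

8


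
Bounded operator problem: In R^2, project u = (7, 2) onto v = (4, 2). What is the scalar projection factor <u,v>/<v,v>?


Computing <u,v> = 7*4 + 2*2 = 32
Computing <v,v> = 4^2 + 2^2 = 20
Projection coefficient = 32/20 = 1.6000

1.6000


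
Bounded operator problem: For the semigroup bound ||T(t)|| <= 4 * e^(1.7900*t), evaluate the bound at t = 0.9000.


||T(0.9000)|| <= 4 * exp(1.7900 * 0.9000)
= 4 * exp(1.6110)
= 4 * 5.0078
= 20.0313

20.0313


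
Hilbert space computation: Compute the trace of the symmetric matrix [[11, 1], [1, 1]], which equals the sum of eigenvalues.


For a self-adjoint (symmetric) matrix, the eigenvalues are real.
The sum of eigenvalues equals the trace of the matrix.
trace = 11 + 1 = 12

12


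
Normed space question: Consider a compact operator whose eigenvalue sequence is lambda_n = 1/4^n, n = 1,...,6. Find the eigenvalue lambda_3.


The eigenvalue formula gives lambda_3 = 1/4^3
= 1/64
= 0.0156

0.0156


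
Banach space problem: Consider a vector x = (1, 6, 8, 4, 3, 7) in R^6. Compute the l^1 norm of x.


The l^1 norm equals the sum of absolute values of all components.
||x||_1 = 1 + 6 + 8 + 4 + 3 + 7
= 29

29.0000


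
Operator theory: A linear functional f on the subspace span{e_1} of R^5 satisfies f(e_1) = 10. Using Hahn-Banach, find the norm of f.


The norm of f is given by ||f|| = sup_{||x||=1} |f(x)|.
On span{e_1}, ||e_1|| = 1, so ||f|| = |f(e_1)| / ||e_1||
= |10| / 1 = 10.0000

10.0000


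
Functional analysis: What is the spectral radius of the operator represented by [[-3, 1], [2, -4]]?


For a 2x2 matrix, eigenvalues satisfy lambda^2 - (trace)*lambda + det = 0
trace = -3 + -4 = -7
det = -3*-4 - 1*2 = 10
discriminant = (-7)^2 - 4*(10) = 9
spectral radius = max |eigenvalue| = 5.0000

5.0000


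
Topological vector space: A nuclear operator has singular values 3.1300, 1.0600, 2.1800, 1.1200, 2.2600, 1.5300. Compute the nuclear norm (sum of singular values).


The nuclear norm is the sum of all singular values.
||T||_1 = 3.1300 + 1.0600 + 2.1800 + 1.1200 + 2.2600 + 1.5300
= 11.2800

11.2800


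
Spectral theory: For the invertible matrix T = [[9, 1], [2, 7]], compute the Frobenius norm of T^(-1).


det(T) = 9*7 - 1*2 = 61
T^(-1) = (1/61) * [[7, -1], [-2, 9]] = [[0.1148, -0.0164], [-0.0328, 0.1475]]
||T^(-1)||_F^2 = 0.1148^2 + (-0.0164)^2 + (-0.0328)^2 + 0.1475^2 = 0.0363
||T^(-1)||_F = sqrt(0.0363) = 0.1905

0.1905


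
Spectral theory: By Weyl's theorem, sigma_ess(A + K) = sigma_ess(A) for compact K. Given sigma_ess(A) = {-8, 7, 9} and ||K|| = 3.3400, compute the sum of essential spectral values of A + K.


By Weyl's theorem, the essential spectrum is invariant under compact perturbations.
sigma_ess(A + K) = sigma_ess(A) = {-8, 7, 9}
Sum = -8 + 7 + 9 = 8

8


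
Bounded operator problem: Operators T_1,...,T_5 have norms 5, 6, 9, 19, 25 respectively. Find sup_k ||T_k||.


By the Uniform Boundedness Principle, the supremum of norms is finite.
sup_k ||T_k|| = max(5, 6, 9, 19, 25) = 25

25


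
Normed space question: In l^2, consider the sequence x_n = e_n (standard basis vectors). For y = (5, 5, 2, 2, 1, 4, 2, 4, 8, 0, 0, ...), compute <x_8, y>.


x_8 = e_8 is the standard basis vector with 1 in position 8.
<x_8, y> = y_8 = 4
As n -> infinity, <x_n, y> -> 0, confirming weak convergence of (x_n) to 0.

4


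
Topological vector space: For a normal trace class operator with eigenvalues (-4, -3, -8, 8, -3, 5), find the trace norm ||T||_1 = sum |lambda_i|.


For a normal operator, singular values equal |eigenvalues|.
Trace norm = sum |lambda_i| = 4 + 3 + 8 + 8 + 3 + 5
= 31

31


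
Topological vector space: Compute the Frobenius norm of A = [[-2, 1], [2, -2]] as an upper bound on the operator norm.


||A||_F^2 = sum a_ij^2
= (-2)^2 + 1^2 + 2^2 + (-2)^2
= 4 + 1 + 4 + 4 = 13
||A||_F = sqrt(13) = 3.6056

3.6056


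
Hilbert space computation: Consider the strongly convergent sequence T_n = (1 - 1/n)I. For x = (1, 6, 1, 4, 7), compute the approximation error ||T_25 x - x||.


T_25 x - x = (1 - 1/25)x - x = -x/25
||x|| = sqrt(103) = 10.1489
||T_25 x - x|| = ||x||/25 = 10.1489/25 = 0.4060

0.4060


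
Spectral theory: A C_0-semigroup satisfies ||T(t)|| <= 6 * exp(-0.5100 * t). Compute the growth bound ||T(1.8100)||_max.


||T(1.8100)|| <= 6 * exp(-0.5100 * 1.8100)
= 6 * exp(-0.9231)
= 6 * 0.3973
= 2.3837

2.3837


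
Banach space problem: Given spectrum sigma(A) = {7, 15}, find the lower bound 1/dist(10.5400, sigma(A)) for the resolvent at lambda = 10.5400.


dist(10.5400, {7, 15}) = min(|10.5400 - 7|, |10.5400 - 15|)
= min(3.5400, 4.4600) = 3.5400
Resolvent bound = 1/3.5400 = 0.2825

0.2825


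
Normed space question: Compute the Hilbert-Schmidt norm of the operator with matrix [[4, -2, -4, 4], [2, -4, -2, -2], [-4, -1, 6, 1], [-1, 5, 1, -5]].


The Hilbert-Schmidt norm is sqrt(sum of squares of all entries).
Sum of squares = 4^2 + (-2)^2 + (-4)^2 + 4^2 + 2^2 + (-4)^2 + (-2)^2 + (-2)^2 + (-4)^2 + (-1)^2 + 6^2 + 1^2 + (-1)^2 + 5^2 + 1^2 + (-5)^2
= 16 + 4 + 16 + 16 + 4 + 16 + 4 + 4 + 16 + 1 + 36 + 1 + 1 + 25 + 1 + 25 = 186
||T||_HS = sqrt(186) = 13.6382

13.6382


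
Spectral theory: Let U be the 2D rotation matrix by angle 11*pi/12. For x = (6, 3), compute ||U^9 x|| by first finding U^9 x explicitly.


U is a rotation by theta = 11*pi/12
U^9 = rotation by 9*theta = 99*pi/12 = 3*pi/12 (mod 2*pi)
cos(3*pi/12) = 0.7071, sin(3*pi/12) = 0.7071
U^9 x = (0.7071 * 6 - 0.7071 * 3, 0.7071 * 6 + 0.7071 * 3)
= (2.1213, 6.3640)
||U^9 x|| = sqrt(2.1213^2 + 6.3640^2) = sqrt(45.0000) = 6.7082

6.7082


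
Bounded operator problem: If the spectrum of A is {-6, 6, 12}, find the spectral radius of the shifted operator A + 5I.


Spectrum of A + 5I = {-1, 11, 17}
Spectral radius = max |lambda| over the shifted spectrum
= max(1, 11, 17) = 17

17


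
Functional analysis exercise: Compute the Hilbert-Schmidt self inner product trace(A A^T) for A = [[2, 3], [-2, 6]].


trace(A * A^T) = sum of squares of all entries
= 2^2 + 3^2 + (-2)^2 + 6^2
= 4 + 9 + 4 + 36
= 53

53


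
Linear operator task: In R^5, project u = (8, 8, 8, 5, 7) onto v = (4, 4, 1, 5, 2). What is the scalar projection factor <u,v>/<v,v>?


Computing <u,v> = 8*4 + 8*4 + 8*1 + 5*5 + 7*2 = 111
Computing <v,v> = 4^2 + 4^2 + 1^2 + 5^2 + 2^2 = 62
Projection coefficient = 111/62 = 1.7903

1.7903


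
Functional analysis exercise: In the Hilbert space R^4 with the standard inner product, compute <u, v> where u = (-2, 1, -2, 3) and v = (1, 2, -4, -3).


Computing the standard inner product <u, v> = sum u_i * v_i
= -2*1 + 1*2 + -2*-4 + 3*-3
= -2 + 2 + 8 + -9
= -1

-1


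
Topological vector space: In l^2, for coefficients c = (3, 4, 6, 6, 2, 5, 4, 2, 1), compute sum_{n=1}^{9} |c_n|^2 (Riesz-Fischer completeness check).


sum |c_n|^2 = 3^2 + 4^2 + 6^2 + 6^2 + 2^2 + 5^2 + 4^2 + 2^2 + 1^2
= 9 + 16 + 36 + 36 + 4 + 25 + 16 + 4 + 1
= 147

147


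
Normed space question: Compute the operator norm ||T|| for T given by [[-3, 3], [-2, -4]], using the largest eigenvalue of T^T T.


A^T A = [[13, -1], [-1, 25]]
trace(A^T A) = 38, det(A^T A) = 324
discriminant = 38^2 - 4*324 = 148
Largest eigenvalue of A^T A = (trace + sqrt(disc))/2 = 25.0828
||T|| = sqrt(25.0828) = 5.0083

5.0083


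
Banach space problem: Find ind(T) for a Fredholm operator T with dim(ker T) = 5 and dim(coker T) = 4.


The Fredholm index is defined as ind(T) = dim(ker T) - dim(coker T)
= 5 - 4
= 1

1


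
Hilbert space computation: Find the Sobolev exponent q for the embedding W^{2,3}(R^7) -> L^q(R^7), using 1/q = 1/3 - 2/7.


Using the Sobolev embedding formula: 1/q = 1/p - k/n
1/q = 1/3 - 2/7 = 1/21
q = 1/(1/21) = 21

21.0000


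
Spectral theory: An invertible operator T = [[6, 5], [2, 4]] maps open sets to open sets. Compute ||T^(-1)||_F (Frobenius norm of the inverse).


det(T) = 6*4 - 5*2 = 14
T^(-1) = (1/14) * [[4, -5], [-2, 6]] = [[0.2857, -0.3571], [-0.1429, 0.4286]]
||T^(-1)||_F^2 = 0.2857^2 + (-0.3571)^2 + (-0.1429)^2 + 0.4286^2 = 0.4133
||T^(-1)||_F = sqrt(0.4133) = 0.6429

0.6429


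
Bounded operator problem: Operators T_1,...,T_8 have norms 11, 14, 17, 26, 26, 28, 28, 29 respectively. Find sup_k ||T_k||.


By the Uniform Boundedness Principle, the supremum of norms is finite.
sup_k ||T_k|| = max(11, 14, 17, 26, 26, 28, 28, 29) = 29

29


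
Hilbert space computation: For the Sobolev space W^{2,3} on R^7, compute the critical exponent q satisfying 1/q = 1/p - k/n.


Using the Sobolev embedding formula: 1/q = 1/p - k/n
1/q = 1/3 - 2/7 = 1/21
q = 1/(1/21) = 21

21.0000


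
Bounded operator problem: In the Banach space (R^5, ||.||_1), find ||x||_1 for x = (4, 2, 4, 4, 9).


The l^1 norm equals the sum of absolute values of all components.
||x||_1 = 4 + 2 + 4 + 4 + 9
= 23

23.0000


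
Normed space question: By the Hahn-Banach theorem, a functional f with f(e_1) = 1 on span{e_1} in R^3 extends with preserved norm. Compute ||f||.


The norm of f is given by ||f|| = sup_{||x||=1} |f(x)|.
On span{e_1}, ||e_1|| = 1, so ||f|| = |f(e_1)| / ||e_1||
= |1| / 1 = 1.0000

1.0000


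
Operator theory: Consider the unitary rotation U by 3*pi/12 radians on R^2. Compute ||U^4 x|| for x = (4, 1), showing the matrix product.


U is a rotation by theta = 3*pi/12
U^4 = rotation by 4*theta = 12*pi/12
cos(12*pi/12) = -1.0000, sin(12*pi/12) = 0.0000
U^4 x = (-1.0000 * 4 - 0.0000 * 1, 0.0000 * 4 + -1.0000 * 1)
= (-4.0000, -1.0000)
||U^4 x|| = sqrt((-4.0000)^2 + (-1.0000)^2) = sqrt(17.0000) = 4.1231

4.1231


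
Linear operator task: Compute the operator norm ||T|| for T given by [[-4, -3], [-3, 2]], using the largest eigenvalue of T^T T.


A^T A = [[25, 6], [6, 13]]
trace(A^T A) = 38, det(A^T A) = 289
discriminant = 38^2 - 4*289 = 288
Largest eigenvalue of A^T A = (trace + sqrt(disc))/2 = 27.4853
||T|| = sqrt(27.4853) = 5.2426

5.2426


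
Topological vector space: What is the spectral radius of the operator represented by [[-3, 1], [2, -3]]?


For a 2x2 matrix, eigenvalues satisfy lambda^2 - (trace)*lambda + det = 0
trace = -3 + -3 = -6
det = -3*-3 - 1*2 = 7
discriminant = (-6)^2 - 4*(7) = 8
spectral radius = max |eigenvalue| = 4.4142

4.4142


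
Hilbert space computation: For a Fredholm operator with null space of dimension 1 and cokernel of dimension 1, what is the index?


The Fredholm index is defined as ind(T) = dim(ker T) - dim(coker T)
= 1 - 1
= 0

0


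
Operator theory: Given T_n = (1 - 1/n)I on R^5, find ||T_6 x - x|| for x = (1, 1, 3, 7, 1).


T_6 x - x = (1 - 1/6)x - x = -x/6
||x|| = sqrt(61) = 7.8102
||T_6 x - x|| = ||x||/6 = 7.8102/6 = 1.3017

1.3017


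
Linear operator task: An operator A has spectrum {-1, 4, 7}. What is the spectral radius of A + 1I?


Spectrum of A + 1I = {0, 5, 8}
Spectral radius = max |lambda| over the shifted spectrum
= max(0, 5, 8) = 8

8


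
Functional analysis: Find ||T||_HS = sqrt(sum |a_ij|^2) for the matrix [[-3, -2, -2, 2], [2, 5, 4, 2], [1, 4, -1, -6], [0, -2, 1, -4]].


The Hilbert-Schmidt norm is sqrt(sum of squares of all entries).
Sum of squares = (-3)^2 + (-2)^2 + (-2)^2 + 2^2 + 2^2 + 5^2 + 4^2 + 2^2 + 1^2 + 4^2 + (-1)^2 + (-6)^2 + 0^2 + (-2)^2 + 1^2 + (-4)^2
= 9 + 4 + 4 + 4 + 4 + 25 + 16 + 4 + 1 + 16 + 1 + 36 + 0 + 4 + 1 + 16 = 145
||T||_HS = sqrt(145) = 12.0416

12.0416


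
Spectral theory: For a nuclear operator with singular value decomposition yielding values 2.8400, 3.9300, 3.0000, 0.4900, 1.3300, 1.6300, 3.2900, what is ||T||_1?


The nuclear norm is the sum of all singular values.
||T||_1 = 2.8400 + 3.9300 + 3.0000 + 0.4900 + 1.3300 + 1.6300 + 3.2900
= 16.5100

16.5100


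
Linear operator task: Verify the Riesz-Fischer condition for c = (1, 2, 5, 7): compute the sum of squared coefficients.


sum |c_n|^2 = 1^2 + 2^2 + 5^2 + 7^2
= 1 + 4 + 25 + 49
= 79

79


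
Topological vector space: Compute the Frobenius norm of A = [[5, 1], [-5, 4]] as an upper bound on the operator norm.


||A||_F^2 = sum a_ij^2
= 5^2 + 1^2 + (-5)^2 + 4^2
= 25 + 1 + 25 + 16 = 67
||A||_F = sqrt(67) = 8.1854

8.1854


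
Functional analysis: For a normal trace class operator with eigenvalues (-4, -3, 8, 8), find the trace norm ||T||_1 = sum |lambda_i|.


For a normal operator, singular values equal |eigenvalues|.
Trace norm = sum |lambda_i| = 4 + 3 + 8 + 8
= 23

23


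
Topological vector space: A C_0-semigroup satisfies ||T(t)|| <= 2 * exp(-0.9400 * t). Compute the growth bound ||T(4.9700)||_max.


||T(4.9700)|| <= 2 * exp(-0.9400 * 4.9700)
= 2 * exp(-4.6718)
= 2 * 0.0094
= 0.0187

0.0187


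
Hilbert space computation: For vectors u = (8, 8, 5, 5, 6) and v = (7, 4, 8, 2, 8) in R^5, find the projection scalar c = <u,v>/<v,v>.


Computing <u,v> = 8*7 + 8*4 + 5*8 + 5*2 + 6*8 = 186
Computing <v,v> = 7^2 + 4^2 + 8^2 + 2^2 + 8^2 = 197
Projection coefficient = 186/197 = 0.9442

0.9442


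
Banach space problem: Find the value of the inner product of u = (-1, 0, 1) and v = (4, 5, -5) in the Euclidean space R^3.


Computing the standard inner product <u, v> = sum u_i * v_i
= -1*4 + 0*5 + 1*-5
= -4 + 0 + -5
= -9

-9


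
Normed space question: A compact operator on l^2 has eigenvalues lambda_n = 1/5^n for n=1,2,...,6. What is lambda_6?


The eigenvalue formula gives lambda_6 = 1/5^6
= 1/15625
= 6.4000e-05

6.4000e-05


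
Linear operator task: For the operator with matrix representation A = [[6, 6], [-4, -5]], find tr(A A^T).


trace(A * A^T) = sum of squares of all entries
= 6^2 + 6^2 + (-4)^2 + (-5)^2
= 36 + 36 + 16 + 25
= 113

113


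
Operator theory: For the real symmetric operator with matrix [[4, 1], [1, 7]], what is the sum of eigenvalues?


For a self-adjoint (symmetric) matrix, the eigenvalues are real.
The sum of eigenvalues equals the trace of the matrix.
trace = 4 + 7 = 11

11


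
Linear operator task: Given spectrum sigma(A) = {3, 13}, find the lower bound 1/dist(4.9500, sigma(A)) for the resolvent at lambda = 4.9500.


dist(4.9500, {3, 13}) = min(|4.9500 - 3|, |4.9500 - 13|)
= min(1.9500, 8.0500) = 1.9500
Resolvent bound = 1/1.9500 = 0.5128

0.5128
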